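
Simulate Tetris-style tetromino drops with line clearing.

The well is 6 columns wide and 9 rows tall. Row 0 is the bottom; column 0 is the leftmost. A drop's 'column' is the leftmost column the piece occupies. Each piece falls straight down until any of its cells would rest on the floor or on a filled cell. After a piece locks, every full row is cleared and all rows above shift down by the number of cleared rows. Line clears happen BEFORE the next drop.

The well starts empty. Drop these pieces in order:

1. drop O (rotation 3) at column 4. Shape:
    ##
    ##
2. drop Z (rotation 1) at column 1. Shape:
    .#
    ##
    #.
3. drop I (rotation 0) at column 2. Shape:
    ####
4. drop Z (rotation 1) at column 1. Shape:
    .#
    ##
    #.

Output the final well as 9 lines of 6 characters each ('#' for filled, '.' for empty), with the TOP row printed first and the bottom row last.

Drop 1: O rot3 at col 4 lands with bottom-row=0; cleared 0 line(s) (total 0); column heights now [0 0 0 0 2 2], max=2
Drop 2: Z rot1 at col 1 lands with bottom-row=0; cleared 0 line(s) (total 0); column heights now [0 2 3 0 2 2], max=3
Drop 3: I rot0 at col 2 lands with bottom-row=3; cleared 0 line(s) (total 0); column heights now [0 2 4 4 4 4], max=4
Drop 4: Z rot1 at col 1 lands with bottom-row=3; cleared 0 line(s) (total 0); column heights now [0 5 6 4 4 4], max=6

Answer: ......
......
......
..#...
.##...
.#####
..#...
.##.##
.#..##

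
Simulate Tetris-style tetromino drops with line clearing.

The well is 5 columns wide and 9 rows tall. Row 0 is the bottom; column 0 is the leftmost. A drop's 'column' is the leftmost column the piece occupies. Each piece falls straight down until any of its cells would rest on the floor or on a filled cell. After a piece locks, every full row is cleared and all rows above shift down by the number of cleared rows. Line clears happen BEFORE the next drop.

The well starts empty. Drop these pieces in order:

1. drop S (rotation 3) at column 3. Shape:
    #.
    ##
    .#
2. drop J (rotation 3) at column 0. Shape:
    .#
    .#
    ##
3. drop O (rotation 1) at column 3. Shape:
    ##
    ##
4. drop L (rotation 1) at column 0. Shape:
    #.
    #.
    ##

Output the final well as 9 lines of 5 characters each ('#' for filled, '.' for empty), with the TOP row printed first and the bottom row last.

Drop 1: S rot3 at col 3 lands with bottom-row=0; cleared 0 line(s) (total 0); column heights now [0 0 0 3 2], max=3
Drop 2: J rot3 at col 0 lands with bottom-row=0; cleared 0 line(s) (total 0); column heights now [1 3 0 3 2], max=3
Drop 3: O rot1 at col 3 lands with bottom-row=3; cleared 0 line(s) (total 0); column heights now [1 3 0 5 5], max=5
Drop 4: L rot1 at col 0 lands with bottom-row=3; cleared 0 line(s) (total 0); column heights now [6 4 0 5 5], max=6

Answer: .....
.....
.....
#....
#..##
##.##
.#.#.
.#.##
##..#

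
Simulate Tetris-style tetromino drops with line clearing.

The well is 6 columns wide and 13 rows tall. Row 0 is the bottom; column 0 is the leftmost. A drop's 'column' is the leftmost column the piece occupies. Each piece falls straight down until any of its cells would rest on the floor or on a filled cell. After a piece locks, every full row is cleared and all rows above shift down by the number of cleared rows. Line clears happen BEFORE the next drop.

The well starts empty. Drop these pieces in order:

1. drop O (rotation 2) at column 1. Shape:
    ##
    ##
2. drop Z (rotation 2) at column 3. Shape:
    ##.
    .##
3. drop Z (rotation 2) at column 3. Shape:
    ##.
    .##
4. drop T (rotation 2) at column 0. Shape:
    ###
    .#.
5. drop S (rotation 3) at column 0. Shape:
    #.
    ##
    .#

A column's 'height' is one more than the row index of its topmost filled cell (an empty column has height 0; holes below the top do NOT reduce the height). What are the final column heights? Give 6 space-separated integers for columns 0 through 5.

Answer: 7 6 4 4 4 3

Derivation:
Drop 1: O rot2 at col 1 lands with bottom-row=0; cleared 0 line(s) (total 0); column heights now [0 2 2 0 0 0], max=2
Drop 2: Z rot2 at col 3 lands with bottom-row=0; cleared 0 line(s) (total 0); column heights now [0 2 2 2 2 1], max=2
Drop 3: Z rot2 at col 3 lands with bottom-row=2; cleared 0 line(s) (total 0); column heights now [0 2 2 4 4 3], max=4
Drop 4: T rot2 at col 0 lands with bottom-row=2; cleared 0 line(s) (total 0); column heights now [4 4 4 4 4 3], max=4
Drop 5: S rot3 at col 0 lands with bottom-row=4; cleared 0 line(s) (total 0); column heights now [7 6 4 4 4 3], max=7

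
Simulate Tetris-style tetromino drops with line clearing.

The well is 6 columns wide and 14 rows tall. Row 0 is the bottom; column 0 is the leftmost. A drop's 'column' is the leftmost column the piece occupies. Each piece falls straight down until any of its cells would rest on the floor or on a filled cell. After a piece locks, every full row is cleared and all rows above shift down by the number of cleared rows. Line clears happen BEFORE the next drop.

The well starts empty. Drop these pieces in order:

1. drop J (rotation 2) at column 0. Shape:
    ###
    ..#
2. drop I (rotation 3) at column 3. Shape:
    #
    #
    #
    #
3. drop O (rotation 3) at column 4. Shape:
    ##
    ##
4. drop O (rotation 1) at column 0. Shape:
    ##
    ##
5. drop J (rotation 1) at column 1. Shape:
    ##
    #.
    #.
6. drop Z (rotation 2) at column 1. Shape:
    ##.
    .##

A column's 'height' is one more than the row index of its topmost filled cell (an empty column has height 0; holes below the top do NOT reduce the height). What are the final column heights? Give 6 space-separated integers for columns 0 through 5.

Drop 1: J rot2 at col 0 lands with bottom-row=0; cleared 0 line(s) (total 0); column heights now [2 2 2 0 0 0], max=2
Drop 2: I rot3 at col 3 lands with bottom-row=0; cleared 0 line(s) (total 0); column heights now [2 2 2 4 0 0], max=4
Drop 3: O rot3 at col 4 lands with bottom-row=0; cleared 1 line(s) (total 1); column heights now [0 0 1 3 1 1], max=3
Drop 4: O rot1 at col 0 lands with bottom-row=0; cleared 1 line(s) (total 2); column heights now [1 1 0 2 0 0], max=2
Drop 5: J rot1 at col 1 lands with bottom-row=1; cleared 0 line(s) (total 2); column heights now [1 4 4 2 0 0], max=4
Drop 6: Z rot2 at col 1 lands with bottom-row=4; cleared 0 line(s) (total 2); column heights now [1 6 6 5 0 0], max=6

Answer: 1 6 6 5 0 0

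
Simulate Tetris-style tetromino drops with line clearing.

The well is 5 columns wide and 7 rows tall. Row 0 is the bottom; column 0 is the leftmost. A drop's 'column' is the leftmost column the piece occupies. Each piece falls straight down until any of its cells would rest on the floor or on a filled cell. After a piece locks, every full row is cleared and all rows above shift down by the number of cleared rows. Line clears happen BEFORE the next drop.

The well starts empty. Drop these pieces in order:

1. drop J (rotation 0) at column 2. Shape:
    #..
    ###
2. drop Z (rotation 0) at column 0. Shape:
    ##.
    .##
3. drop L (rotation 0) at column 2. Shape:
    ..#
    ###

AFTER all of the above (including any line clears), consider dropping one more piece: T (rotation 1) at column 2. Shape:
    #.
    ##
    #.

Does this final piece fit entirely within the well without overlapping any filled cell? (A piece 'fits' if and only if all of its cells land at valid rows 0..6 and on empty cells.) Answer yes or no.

Drop 1: J rot0 at col 2 lands with bottom-row=0; cleared 0 line(s) (total 0); column heights now [0 0 2 1 1], max=2
Drop 2: Z rot0 at col 0 lands with bottom-row=2; cleared 0 line(s) (total 0); column heights now [4 4 3 1 1], max=4
Drop 3: L rot0 at col 2 lands with bottom-row=3; cleared 1 line(s) (total 1); column heights now [0 3 3 1 4], max=4
Test piece T rot1 at col 2 (width 2): heights before test = [0 3 3 1 4]; fits = True

Answer: yes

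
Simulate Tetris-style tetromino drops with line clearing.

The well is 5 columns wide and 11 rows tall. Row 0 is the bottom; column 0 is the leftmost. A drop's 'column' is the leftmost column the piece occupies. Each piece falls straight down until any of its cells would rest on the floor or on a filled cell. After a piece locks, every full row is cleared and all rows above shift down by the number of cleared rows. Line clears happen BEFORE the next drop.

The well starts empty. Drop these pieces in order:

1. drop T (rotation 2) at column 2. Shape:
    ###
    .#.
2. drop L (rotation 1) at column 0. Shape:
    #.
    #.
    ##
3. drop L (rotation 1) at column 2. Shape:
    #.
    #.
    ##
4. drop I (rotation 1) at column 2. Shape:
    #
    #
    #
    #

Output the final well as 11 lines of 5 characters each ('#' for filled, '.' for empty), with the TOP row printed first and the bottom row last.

Drop 1: T rot2 at col 2 lands with bottom-row=0; cleared 0 line(s) (total 0); column heights now [0 0 2 2 2], max=2
Drop 2: L rot1 at col 0 lands with bottom-row=0; cleared 0 line(s) (total 0); column heights now [3 1 2 2 2], max=3
Drop 3: L rot1 at col 2 lands with bottom-row=2; cleared 0 line(s) (total 0); column heights now [3 1 5 3 2], max=5
Drop 4: I rot1 at col 2 lands with bottom-row=5; cleared 0 line(s) (total 0); column heights now [3 1 9 3 2], max=9

Answer: .....
.....
..#..
..#..
..#..
..#..
..#..
..#..
#.##.
#.###
##.#.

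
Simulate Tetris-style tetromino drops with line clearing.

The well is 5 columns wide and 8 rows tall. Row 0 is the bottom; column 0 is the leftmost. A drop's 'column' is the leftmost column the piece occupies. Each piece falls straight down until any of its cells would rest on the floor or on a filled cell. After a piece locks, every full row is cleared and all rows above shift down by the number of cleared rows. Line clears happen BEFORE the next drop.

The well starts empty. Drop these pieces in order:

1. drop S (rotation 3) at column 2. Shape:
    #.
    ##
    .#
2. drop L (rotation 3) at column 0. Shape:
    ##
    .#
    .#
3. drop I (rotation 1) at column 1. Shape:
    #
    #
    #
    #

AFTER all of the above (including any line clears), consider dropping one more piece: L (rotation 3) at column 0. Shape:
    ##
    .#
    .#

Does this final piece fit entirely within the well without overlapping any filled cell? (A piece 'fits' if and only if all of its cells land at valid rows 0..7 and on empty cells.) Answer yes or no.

Answer: no

Derivation:
Drop 1: S rot3 at col 2 lands with bottom-row=0; cleared 0 line(s) (total 0); column heights now [0 0 3 2 0], max=3
Drop 2: L rot3 at col 0 lands with bottom-row=0; cleared 0 line(s) (total 0); column heights now [3 3 3 2 0], max=3
Drop 3: I rot1 at col 1 lands with bottom-row=3; cleared 0 line(s) (total 0); column heights now [3 7 3 2 0], max=7
Test piece L rot3 at col 0 (width 2): heights before test = [3 7 3 2 0]; fits = False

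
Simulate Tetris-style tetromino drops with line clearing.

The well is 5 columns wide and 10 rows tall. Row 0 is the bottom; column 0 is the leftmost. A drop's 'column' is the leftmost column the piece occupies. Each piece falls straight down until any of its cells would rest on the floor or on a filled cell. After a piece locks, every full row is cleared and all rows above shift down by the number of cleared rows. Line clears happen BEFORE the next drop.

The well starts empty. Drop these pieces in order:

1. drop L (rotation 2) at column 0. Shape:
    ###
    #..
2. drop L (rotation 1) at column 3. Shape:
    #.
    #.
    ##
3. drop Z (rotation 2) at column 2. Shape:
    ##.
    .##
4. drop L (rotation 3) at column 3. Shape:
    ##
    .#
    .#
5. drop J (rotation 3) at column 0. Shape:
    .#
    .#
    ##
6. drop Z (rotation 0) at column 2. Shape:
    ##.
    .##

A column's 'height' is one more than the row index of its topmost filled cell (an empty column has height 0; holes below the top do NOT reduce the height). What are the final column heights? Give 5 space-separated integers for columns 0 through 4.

Answer: 3 5 9 9 8

Derivation:
Drop 1: L rot2 at col 0 lands with bottom-row=0; cleared 0 line(s) (total 0); column heights now [2 2 2 0 0], max=2
Drop 2: L rot1 at col 3 lands with bottom-row=0; cleared 0 line(s) (total 0); column heights now [2 2 2 3 1], max=3
Drop 3: Z rot2 at col 2 lands with bottom-row=3; cleared 0 line(s) (total 0); column heights now [2 2 5 5 4], max=5
Drop 4: L rot3 at col 3 lands with bottom-row=4; cleared 0 line(s) (total 0); column heights now [2 2 5 7 7], max=7
Drop 5: J rot3 at col 0 lands with bottom-row=2; cleared 0 line(s) (total 0); column heights now [3 5 5 7 7], max=7
Drop 6: Z rot0 at col 2 lands with bottom-row=7; cleared 0 line(s) (total 0); column heights now [3 5 9 9 8], max=9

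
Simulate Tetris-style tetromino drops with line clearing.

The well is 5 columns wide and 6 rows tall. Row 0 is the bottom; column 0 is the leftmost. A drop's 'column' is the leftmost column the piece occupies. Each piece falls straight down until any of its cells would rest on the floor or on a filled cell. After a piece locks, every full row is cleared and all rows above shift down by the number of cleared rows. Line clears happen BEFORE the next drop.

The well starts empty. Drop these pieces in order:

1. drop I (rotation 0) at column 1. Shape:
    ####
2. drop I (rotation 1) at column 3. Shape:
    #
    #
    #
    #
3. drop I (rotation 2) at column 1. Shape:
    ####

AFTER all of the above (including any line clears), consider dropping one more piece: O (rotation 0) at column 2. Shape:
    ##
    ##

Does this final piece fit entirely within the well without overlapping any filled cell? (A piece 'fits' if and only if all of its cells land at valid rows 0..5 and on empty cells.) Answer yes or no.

Drop 1: I rot0 at col 1 lands with bottom-row=0; cleared 0 line(s) (total 0); column heights now [0 1 1 1 1], max=1
Drop 2: I rot1 at col 3 lands with bottom-row=1; cleared 0 line(s) (total 0); column heights now [0 1 1 5 1], max=5
Drop 3: I rot2 at col 1 lands with bottom-row=5; cleared 0 line(s) (total 0); column heights now [0 6 6 6 6], max=6
Test piece O rot0 at col 2 (width 2): heights before test = [0 6 6 6 6]; fits = False

Answer: no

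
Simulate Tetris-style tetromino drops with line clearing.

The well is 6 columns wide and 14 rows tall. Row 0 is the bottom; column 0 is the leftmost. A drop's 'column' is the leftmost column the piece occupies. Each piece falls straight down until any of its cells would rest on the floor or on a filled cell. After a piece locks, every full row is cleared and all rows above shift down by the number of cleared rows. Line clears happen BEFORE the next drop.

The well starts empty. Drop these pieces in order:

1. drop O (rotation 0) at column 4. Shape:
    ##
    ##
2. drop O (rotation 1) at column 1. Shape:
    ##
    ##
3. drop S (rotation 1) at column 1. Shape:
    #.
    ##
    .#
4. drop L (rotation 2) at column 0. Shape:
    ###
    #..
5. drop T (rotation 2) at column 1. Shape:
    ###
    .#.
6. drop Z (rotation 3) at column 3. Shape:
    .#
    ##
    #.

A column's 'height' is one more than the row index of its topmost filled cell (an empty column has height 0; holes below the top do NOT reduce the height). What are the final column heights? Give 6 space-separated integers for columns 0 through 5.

Drop 1: O rot0 at col 4 lands with bottom-row=0; cleared 0 line(s) (total 0); column heights now [0 0 0 0 2 2], max=2
Drop 2: O rot1 at col 1 lands with bottom-row=0; cleared 0 line(s) (total 0); column heights now [0 2 2 0 2 2], max=2
Drop 3: S rot1 at col 1 lands with bottom-row=2; cleared 0 line(s) (total 0); column heights now [0 5 4 0 2 2], max=5
Drop 4: L rot2 at col 0 lands with bottom-row=4; cleared 0 line(s) (total 0); column heights now [6 6 6 0 2 2], max=6
Drop 5: T rot2 at col 1 lands with bottom-row=6; cleared 0 line(s) (total 0); column heights now [6 8 8 8 2 2], max=8
Drop 6: Z rot3 at col 3 lands with bottom-row=8; cleared 0 line(s) (total 0); column heights now [6 8 8 10 11 2], max=11

Answer: 6 8 8 10 11 2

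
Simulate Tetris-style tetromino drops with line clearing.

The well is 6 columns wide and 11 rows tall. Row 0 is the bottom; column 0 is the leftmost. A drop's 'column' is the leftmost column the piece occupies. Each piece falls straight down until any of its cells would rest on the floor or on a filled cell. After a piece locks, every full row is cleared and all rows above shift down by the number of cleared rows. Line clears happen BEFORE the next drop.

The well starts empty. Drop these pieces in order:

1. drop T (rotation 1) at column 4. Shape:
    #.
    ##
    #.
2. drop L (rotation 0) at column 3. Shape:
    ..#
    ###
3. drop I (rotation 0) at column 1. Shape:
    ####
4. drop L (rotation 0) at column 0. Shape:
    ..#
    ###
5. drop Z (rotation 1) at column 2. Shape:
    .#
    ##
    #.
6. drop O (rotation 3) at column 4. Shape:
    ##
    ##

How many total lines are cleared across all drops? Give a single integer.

Answer: 0

Derivation:
Drop 1: T rot1 at col 4 lands with bottom-row=0; cleared 0 line(s) (total 0); column heights now [0 0 0 0 3 2], max=3
Drop 2: L rot0 at col 3 lands with bottom-row=3; cleared 0 line(s) (total 0); column heights now [0 0 0 4 4 5], max=5
Drop 3: I rot0 at col 1 lands with bottom-row=4; cleared 0 line(s) (total 0); column heights now [0 5 5 5 5 5], max=5
Drop 4: L rot0 at col 0 lands with bottom-row=5; cleared 0 line(s) (total 0); column heights now [6 6 7 5 5 5], max=7
Drop 5: Z rot1 at col 2 lands with bottom-row=7; cleared 0 line(s) (total 0); column heights now [6 6 9 10 5 5], max=10
Drop 6: O rot3 at col 4 lands with bottom-row=5; cleared 0 line(s) (total 0); column heights now [6 6 9 10 7 7], max=10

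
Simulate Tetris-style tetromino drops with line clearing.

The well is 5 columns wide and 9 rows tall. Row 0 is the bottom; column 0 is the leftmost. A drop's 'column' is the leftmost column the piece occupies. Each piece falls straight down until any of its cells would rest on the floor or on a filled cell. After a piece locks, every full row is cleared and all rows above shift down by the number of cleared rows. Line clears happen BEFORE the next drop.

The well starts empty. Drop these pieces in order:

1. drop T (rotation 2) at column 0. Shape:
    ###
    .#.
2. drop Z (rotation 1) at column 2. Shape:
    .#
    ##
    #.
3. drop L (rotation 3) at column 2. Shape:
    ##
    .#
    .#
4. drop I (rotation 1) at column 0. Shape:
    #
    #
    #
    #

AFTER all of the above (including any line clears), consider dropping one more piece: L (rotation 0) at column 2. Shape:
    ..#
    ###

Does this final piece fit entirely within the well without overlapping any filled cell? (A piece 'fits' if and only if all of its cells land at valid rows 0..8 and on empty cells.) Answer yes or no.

Answer: no

Derivation:
Drop 1: T rot2 at col 0 lands with bottom-row=0; cleared 0 line(s) (total 0); column heights now [2 2 2 0 0], max=2
Drop 2: Z rot1 at col 2 lands with bottom-row=2; cleared 0 line(s) (total 0); column heights now [2 2 4 5 0], max=5
Drop 3: L rot3 at col 2 lands with bottom-row=5; cleared 0 line(s) (total 0); column heights now [2 2 8 8 0], max=8
Drop 4: I rot1 at col 0 lands with bottom-row=2; cleared 0 line(s) (total 0); column heights now [6 2 8 8 0], max=8
Test piece L rot0 at col 2 (width 3): heights before test = [6 2 8 8 0]; fits = False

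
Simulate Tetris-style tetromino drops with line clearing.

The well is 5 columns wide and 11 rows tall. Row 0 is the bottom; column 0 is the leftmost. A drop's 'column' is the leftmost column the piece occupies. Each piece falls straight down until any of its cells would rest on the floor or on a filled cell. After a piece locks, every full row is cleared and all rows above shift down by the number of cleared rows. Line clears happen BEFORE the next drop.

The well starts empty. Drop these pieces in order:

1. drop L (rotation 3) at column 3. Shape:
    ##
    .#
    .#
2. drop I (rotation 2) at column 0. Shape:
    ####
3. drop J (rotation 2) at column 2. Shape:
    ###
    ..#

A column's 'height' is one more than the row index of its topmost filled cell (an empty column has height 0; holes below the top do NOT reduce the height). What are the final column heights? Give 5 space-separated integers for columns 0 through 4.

Drop 1: L rot3 at col 3 lands with bottom-row=0; cleared 0 line(s) (total 0); column heights now [0 0 0 3 3], max=3
Drop 2: I rot2 at col 0 lands with bottom-row=3; cleared 0 line(s) (total 0); column heights now [4 4 4 4 3], max=4
Drop 3: J rot2 at col 2 lands with bottom-row=3; cleared 1 line(s) (total 1); column heights now [0 0 4 4 4], max=4

Answer: 0 0 4 4 4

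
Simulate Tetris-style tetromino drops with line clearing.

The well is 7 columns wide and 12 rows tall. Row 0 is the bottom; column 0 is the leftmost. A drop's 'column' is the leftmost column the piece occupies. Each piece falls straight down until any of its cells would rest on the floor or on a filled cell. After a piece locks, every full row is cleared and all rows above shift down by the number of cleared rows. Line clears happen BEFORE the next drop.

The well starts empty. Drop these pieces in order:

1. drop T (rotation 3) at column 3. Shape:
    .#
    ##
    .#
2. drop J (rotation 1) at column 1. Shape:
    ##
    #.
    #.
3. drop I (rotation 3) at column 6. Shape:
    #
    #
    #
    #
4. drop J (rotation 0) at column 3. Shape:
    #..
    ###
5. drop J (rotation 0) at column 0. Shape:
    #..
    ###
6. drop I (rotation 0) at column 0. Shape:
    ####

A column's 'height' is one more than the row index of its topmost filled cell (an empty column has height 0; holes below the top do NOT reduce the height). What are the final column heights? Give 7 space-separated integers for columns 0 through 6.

Answer: 5 5 5 5 3 0 3

Derivation:
Drop 1: T rot3 at col 3 lands with bottom-row=0; cleared 0 line(s) (total 0); column heights now [0 0 0 2 3 0 0], max=3
Drop 2: J rot1 at col 1 lands with bottom-row=0; cleared 0 line(s) (total 0); column heights now [0 3 3 2 3 0 0], max=3
Drop 3: I rot3 at col 6 lands with bottom-row=0; cleared 0 line(s) (total 0); column heights now [0 3 3 2 3 0 4], max=4
Drop 4: J rot0 at col 3 lands with bottom-row=3; cleared 0 line(s) (total 0); column heights now [0 3 3 5 4 4 4], max=5
Drop 5: J rot0 at col 0 lands with bottom-row=3; cleared 1 line(s) (total 1); column heights now [4 3 3 4 3 0 3], max=4
Drop 6: I rot0 at col 0 lands with bottom-row=4; cleared 0 line(s) (total 1); column heights now [5 5 5 5 3 0 3], max=5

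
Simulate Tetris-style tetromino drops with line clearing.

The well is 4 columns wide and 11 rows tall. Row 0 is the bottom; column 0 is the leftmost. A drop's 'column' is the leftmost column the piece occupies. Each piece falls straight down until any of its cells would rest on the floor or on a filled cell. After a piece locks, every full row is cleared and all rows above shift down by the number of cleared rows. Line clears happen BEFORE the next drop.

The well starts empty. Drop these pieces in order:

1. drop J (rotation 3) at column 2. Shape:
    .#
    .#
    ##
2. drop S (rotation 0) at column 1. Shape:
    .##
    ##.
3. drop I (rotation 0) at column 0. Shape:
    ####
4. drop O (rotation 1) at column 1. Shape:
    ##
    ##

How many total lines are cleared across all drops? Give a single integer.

Answer: 1

Derivation:
Drop 1: J rot3 at col 2 lands with bottom-row=0; cleared 0 line(s) (total 0); column heights now [0 0 1 3], max=3
Drop 2: S rot0 at col 1 lands with bottom-row=2; cleared 0 line(s) (total 0); column heights now [0 3 4 4], max=4
Drop 3: I rot0 at col 0 lands with bottom-row=4; cleared 1 line(s) (total 1); column heights now [0 3 4 4], max=4
Drop 4: O rot1 at col 1 lands with bottom-row=4; cleared 0 line(s) (total 1); column heights now [0 6 6 4], max=6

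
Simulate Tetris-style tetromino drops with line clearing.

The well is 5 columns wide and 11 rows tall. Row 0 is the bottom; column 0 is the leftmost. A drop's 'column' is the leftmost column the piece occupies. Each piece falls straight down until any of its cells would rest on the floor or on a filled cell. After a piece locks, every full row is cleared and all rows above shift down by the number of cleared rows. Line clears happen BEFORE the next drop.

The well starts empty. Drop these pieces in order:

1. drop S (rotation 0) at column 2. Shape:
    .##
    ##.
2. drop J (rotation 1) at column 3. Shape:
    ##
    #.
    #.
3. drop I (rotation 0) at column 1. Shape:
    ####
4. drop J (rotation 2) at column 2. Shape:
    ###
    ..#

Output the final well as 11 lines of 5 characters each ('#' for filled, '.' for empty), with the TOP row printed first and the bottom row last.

Drop 1: S rot0 at col 2 lands with bottom-row=0; cleared 0 line(s) (total 0); column heights now [0 0 1 2 2], max=2
Drop 2: J rot1 at col 3 lands with bottom-row=2; cleared 0 line(s) (total 0); column heights now [0 0 1 5 5], max=5
Drop 3: I rot0 at col 1 lands with bottom-row=5; cleared 0 line(s) (total 0); column heights now [0 6 6 6 6], max=6
Drop 4: J rot2 at col 2 lands with bottom-row=6; cleared 0 line(s) (total 0); column heights now [0 6 8 8 8], max=8

Answer: .....
.....
.....
..###
....#
.####
...##
...#.
...#.
...##
..##.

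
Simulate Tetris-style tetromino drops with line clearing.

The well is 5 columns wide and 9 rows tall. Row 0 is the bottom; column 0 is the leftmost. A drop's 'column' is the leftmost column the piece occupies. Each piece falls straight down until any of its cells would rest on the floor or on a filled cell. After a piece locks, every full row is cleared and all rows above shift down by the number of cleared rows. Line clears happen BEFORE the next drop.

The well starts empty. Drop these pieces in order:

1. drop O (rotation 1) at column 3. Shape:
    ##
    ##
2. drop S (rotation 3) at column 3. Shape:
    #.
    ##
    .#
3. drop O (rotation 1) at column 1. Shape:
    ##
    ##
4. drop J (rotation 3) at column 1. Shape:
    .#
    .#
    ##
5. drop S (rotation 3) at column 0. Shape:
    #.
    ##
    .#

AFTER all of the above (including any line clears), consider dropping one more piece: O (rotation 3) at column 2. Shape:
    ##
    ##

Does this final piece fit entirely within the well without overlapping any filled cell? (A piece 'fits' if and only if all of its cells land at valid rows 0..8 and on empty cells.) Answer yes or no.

Answer: yes

Derivation:
Drop 1: O rot1 at col 3 lands with bottom-row=0; cleared 0 line(s) (total 0); column heights now [0 0 0 2 2], max=2
Drop 2: S rot3 at col 3 lands with bottom-row=2; cleared 0 line(s) (total 0); column heights now [0 0 0 5 4], max=5
Drop 3: O rot1 at col 1 lands with bottom-row=0; cleared 0 line(s) (total 0); column heights now [0 2 2 5 4], max=5
Drop 4: J rot3 at col 1 lands with bottom-row=2; cleared 0 line(s) (total 0); column heights now [0 3 5 5 4], max=5
Drop 5: S rot3 at col 0 lands with bottom-row=3; cleared 0 line(s) (total 0); column heights now [6 5 5 5 4], max=6
Test piece O rot3 at col 2 (width 2): heights before test = [6 5 5 5 4]; fits = True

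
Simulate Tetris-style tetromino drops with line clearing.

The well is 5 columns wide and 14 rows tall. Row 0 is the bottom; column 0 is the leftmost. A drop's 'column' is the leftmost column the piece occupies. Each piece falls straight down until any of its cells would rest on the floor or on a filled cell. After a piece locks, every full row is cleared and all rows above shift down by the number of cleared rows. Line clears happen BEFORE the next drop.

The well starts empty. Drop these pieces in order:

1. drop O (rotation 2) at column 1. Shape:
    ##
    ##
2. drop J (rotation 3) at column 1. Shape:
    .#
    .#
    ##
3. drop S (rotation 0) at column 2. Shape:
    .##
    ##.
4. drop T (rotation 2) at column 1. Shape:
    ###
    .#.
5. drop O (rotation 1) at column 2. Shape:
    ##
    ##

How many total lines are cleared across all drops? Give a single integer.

Answer: 0

Derivation:
Drop 1: O rot2 at col 1 lands with bottom-row=0; cleared 0 line(s) (total 0); column heights now [0 2 2 0 0], max=2
Drop 2: J rot3 at col 1 lands with bottom-row=2; cleared 0 line(s) (total 0); column heights now [0 3 5 0 0], max=5
Drop 3: S rot0 at col 2 lands with bottom-row=5; cleared 0 line(s) (total 0); column heights now [0 3 6 7 7], max=7
Drop 4: T rot2 at col 1 lands with bottom-row=6; cleared 0 line(s) (total 0); column heights now [0 8 8 8 7], max=8
Drop 5: O rot1 at col 2 lands with bottom-row=8; cleared 0 line(s) (total 0); column heights now [0 8 10 10 7], max=10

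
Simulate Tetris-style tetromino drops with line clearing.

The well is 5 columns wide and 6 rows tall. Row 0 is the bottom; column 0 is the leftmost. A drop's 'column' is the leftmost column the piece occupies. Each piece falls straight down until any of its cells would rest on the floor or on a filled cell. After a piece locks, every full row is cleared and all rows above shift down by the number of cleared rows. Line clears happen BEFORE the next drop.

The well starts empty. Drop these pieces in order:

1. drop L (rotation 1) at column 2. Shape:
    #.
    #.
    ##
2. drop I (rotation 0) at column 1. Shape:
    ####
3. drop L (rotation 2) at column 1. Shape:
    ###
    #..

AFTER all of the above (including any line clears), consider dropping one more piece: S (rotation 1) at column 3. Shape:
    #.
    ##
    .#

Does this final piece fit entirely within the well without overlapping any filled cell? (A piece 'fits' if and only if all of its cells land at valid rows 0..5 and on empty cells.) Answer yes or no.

Answer: no

Derivation:
Drop 1: L rot1 at col 2 lands with bottom-row=0; cleared 0 line(s) (total 0); column heights now [0 0 3 1 0], max=3
Drop 2: I rot0 at col 1 lands with bottom-row=3; cleared 0 line(s) (total 0); column heights now [0 4 4 4 4], max=4
Drop 3: L rot2 at col 1 lands with bottom-row=4; cleared 0 line(s) (total 0); column heights now [0 6 6 6 4], max=6
Test piece S rot1 at col 3 (width 2): heights before test = [0 6 6 6 4]; fits = False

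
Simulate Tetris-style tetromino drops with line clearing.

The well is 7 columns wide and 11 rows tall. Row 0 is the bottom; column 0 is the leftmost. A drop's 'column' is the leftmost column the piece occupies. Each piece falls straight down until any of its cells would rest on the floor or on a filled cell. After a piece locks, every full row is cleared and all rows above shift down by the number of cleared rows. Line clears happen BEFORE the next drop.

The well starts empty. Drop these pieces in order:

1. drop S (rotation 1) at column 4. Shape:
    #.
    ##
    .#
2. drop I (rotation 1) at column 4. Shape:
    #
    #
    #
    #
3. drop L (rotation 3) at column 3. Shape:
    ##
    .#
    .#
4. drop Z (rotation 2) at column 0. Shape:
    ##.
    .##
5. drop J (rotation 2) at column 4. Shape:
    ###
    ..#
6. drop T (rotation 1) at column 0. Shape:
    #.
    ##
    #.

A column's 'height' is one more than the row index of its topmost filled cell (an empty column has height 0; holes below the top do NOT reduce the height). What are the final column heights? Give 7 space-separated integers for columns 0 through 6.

Answer: 5 4 1 10 11 11 11

Derivation:
Drop 1: S rot1 at col 4 lands with bottom-row=0; cleared 0 line(s) (total 0); column heights now [0 0 0 0 3 2 0], max=3
Drop 2: I rot1 at col 4 lands with bottom-row=3; cleared 0 line(s) (total 0); column heights now [0 0 0 0 7 2 0], max=7
Drop 3: L rot3 at col 3 lands with bottom-row=7; cleared 0 line(s) (total 0); column heights now [0 0 0 10 10 2 0], max=10
Drop 4: Z rot2 at col 0 lands with bottom-row=0; cleared 0 line(s) (total 0); column heights now [2 2 1 10 10 2 0], max=10
Drop 5: J rot2 at col 4 lands with bottom-row=9; cleared 0 line(s) (total 0); column heights now [2 2 1 10 11 11 11], max=11
Drop 6: T rot1 at col 0 lands with bottom-row=2; cleared 0 line(s) (total 0); column heights now [5 4 1 10 11 11 11], max=11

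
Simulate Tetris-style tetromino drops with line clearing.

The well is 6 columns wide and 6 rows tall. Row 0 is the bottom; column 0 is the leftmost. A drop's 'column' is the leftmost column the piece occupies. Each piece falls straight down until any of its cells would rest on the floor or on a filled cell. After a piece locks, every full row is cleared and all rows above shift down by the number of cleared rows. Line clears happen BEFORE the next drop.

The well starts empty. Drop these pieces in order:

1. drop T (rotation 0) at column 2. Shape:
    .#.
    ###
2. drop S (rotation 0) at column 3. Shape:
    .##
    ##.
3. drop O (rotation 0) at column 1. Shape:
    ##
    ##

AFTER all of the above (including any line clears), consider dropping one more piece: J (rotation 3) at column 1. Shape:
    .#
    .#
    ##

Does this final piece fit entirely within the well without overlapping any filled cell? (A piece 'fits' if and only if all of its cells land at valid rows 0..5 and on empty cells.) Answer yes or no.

Drop 1: T rot0 at col 2 lands with bottom-row=0; cleared 0 line(s) (total 0); column heights now [0 0 1 2 1 0], max=2
Drop 2: S rot0 at col 3 lands with bottom-row=2; cleared 0 line(s) (total 0); column heights now [0 0 1 3 4 4], max=4
Drop 3: O rot0 at col 1 lands with bottom-row=1; cleared 0 line(s) (total 0); column heights now [0 3 3 3 4 4], max=4
Test piece J rot3 at col 1 (width 2): heights before test = [0 3 3 3 4 4]; fits = True

Answer: yes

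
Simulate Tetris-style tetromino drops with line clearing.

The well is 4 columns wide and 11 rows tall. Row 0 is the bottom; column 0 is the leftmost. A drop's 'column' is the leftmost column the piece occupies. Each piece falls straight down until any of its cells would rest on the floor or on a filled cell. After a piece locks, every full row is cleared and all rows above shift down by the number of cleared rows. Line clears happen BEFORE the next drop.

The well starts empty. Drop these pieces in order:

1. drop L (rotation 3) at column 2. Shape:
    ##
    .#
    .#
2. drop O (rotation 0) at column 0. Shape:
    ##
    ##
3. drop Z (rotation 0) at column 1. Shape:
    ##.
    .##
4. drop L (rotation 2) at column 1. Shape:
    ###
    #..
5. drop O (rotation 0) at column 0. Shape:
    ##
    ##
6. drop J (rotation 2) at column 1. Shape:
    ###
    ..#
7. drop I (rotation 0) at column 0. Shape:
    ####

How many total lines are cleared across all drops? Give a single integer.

Drop 1: L rot3 at col 2 lands with bottom-row=0; cleared 0 line(s) (total 0); column heights now [0 0 3 3], max=3
Drop 2: O rot0 at col 0 lands with bottom-row=0; cleared 0 line(s) (total 0); column heights now [2 2 3 3], max=3
Drop 3: Z rot0 at col 1 lands with bottom-row=3; cleared 0 line(s) (total 0); column heights now [2 5 5 4], max=5
Drop 4: L rot2 at col 1 lands with bottom-row=5; cleared 0 line(s) (total 0); column heights now [2 7 7 7], max=7
Drop 5: O rot0 at col 0 lands with bottom-row=7; cleared 0 line(s) (total 0); column heights now [9 9 7 7], max=9
Drop 6: J rot2 at col 1 lands with bottom-row=8; cleared 0 line(s) (total 0); column heights now [9 10 10 10], max=10
Drop 7: I rot0 at col 0 lands with bottom-row=10; cleared 1 line(s) (total 1); column heights now [9 10 10 10], max=10

Answer: 1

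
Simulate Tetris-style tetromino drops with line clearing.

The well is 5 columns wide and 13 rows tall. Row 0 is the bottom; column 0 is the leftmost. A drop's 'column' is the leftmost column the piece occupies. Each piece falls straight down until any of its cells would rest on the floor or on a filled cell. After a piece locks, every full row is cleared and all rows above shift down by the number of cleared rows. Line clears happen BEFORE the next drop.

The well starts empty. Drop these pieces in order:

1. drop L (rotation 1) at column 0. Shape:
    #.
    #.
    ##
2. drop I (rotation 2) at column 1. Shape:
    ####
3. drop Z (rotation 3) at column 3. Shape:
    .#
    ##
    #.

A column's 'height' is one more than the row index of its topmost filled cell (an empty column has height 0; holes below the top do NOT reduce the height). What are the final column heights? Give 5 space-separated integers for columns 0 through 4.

Drop 1: L rot1 at col 0 lands with bottom-row=0; cleared 0 line(s) (total 0); column heights now [3 1 0 0 0], max=3
Drop 2: I rot2 at col 1 lands with bottom-row=1; cleared 1 line(s) (total 1); column heights now [2 1 0 0 0], max=2
Drop 3: Z rot3 at col 3 lands with bottom-row=0; cleared 0 line(s) (total 1); column heights now [2 1 0 2 3], max=3

Answer: 2 1 0 2 3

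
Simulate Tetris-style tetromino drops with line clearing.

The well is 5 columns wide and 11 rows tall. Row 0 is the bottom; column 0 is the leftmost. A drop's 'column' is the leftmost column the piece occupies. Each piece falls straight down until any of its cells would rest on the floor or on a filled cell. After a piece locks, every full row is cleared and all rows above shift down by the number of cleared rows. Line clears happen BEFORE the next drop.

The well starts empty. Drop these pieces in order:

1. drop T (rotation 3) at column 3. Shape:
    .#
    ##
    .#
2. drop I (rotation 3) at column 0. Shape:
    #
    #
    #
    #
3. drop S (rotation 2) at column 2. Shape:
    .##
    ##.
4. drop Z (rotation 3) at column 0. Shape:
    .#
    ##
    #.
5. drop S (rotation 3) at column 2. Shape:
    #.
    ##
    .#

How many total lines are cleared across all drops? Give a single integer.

Drop 1: T rot3 at col 3 lands with bottom-row=0; cleared 0 line(s) (total 0); column heights now [0 0 0 2 3], max=3
Drop 2: I rot3 at col 0 lands with bottom-row=0; cleared 0 line(s) (total 0); column heights now [4 0 0 2 3], max=4
Drop 3: S rot2 at col 2 lands with bottom-row=2; cleared 0 line(s) (total 0); column heights now [4 0 3 4 4], max=4
Drop 4: Z rot3 at col 0 lands with bottom-row=4; cleared 0 line(s) (total 0); column heights now [6 7 3 4 4], max=7
Drop 5: S rot3 at col 2 lands with bottom-row=4; cleared 0 line(s) (total 0); column heights now [6 7 7 6 4], max=7

Answer: 0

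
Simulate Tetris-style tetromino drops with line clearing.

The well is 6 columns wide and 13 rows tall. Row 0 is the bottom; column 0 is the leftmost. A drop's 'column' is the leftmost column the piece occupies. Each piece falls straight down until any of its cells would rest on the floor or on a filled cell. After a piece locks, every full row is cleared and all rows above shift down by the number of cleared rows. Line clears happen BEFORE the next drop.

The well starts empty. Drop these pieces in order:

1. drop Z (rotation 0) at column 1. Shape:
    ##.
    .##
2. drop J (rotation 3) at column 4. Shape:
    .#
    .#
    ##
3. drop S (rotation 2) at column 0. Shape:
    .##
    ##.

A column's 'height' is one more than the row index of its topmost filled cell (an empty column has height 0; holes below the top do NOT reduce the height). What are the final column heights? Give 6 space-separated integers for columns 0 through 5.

Answer: 3 4 4 1 1 3

Derivation:
Drop 1: Z rot0 at col 1 lands with bottom-row=0; cleared 0 line(s) (total 0); column heights now [0 2 2 1 0 0], max=2
Drop 2: J rot3 at col 4 lands with bottom-row=0; cleared 0 line(s) (total 0); column heights now [0 2 2 1 1 3], max=3
Drop 3: S rot2 at col 0 lands with bottom-row=2; cleared 0 line(s) (total 0); column heights now [3 4 4 1 1 3], max=4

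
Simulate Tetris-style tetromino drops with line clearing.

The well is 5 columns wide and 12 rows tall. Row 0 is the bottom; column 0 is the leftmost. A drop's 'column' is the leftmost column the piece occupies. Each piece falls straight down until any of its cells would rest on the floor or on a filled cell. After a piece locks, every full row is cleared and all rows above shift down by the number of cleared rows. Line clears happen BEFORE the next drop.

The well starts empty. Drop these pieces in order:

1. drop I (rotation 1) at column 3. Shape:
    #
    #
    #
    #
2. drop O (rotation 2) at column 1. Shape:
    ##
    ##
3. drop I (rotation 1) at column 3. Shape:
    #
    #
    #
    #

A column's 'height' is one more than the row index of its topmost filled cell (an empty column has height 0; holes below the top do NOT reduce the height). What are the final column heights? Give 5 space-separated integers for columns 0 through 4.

Drop 1: I rot1 at col 3 lands with bottom-row=0; cleared 0 line(s) (total 0); column heights now [0 0 0 4 0], max=4
Drop 2: O rot2 at col 1 lands with bottom-row=0; cleared 0 line(s) (total 0); column heights now [0 2 2 4 0], max=4
Drop 3: I rot1 at col 3 lands with bottom-row=4; cleared 0 line(s) (total 0); column heights now [0 2 2 8 0], max=8

Answer: 0 2 2 8 0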